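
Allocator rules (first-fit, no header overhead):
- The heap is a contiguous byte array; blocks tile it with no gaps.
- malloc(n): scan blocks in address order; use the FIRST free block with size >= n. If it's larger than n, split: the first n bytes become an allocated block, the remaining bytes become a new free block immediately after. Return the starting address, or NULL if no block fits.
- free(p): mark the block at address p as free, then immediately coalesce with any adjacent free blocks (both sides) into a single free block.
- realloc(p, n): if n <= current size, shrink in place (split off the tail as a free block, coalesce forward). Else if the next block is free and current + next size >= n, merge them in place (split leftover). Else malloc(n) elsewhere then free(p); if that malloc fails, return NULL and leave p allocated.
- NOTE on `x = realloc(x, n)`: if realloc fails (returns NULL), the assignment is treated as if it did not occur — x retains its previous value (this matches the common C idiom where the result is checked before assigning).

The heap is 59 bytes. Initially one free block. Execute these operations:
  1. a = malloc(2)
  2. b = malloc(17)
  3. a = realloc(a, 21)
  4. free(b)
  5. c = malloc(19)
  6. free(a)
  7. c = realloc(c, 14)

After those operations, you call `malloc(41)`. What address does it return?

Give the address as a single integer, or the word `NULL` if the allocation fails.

Op 1: a = malloc(2) -> a = 0; heap: [0-1 ALLOC][2-58 FREE]
Op 2: b = malloc(17) -> b = 2; heap: [0-1 ALLOC][2-18 ALLOC][19-58 FREE]
Op 3: a = realloc(a, 21) -> a = 19; heap: [0-1 FREE][2-18 ALLOC][19-39 ALLOC][40-58 FREE]
Op 4: free(b) -> (freed b); heap: [0-18 FREE][19-39 ALLOC][40-58 FREE]
Op 5: c = malloc(19) -> c = 0; heap: [0-18 ALLOC][19-39 ALLOC][40-58 FREE]
Op 6: free(a) -> (freed a); heap: [0-18 ALLOC][19-58 FREE]
Op 7: c = realloc(c, 14) -> c = 0; heap: [0-13 ALLOC][14-58 FREE]
malloc(41): first-fit scan over [0-13 ALLOC][14-58 FREE] -> 14

Answer: 14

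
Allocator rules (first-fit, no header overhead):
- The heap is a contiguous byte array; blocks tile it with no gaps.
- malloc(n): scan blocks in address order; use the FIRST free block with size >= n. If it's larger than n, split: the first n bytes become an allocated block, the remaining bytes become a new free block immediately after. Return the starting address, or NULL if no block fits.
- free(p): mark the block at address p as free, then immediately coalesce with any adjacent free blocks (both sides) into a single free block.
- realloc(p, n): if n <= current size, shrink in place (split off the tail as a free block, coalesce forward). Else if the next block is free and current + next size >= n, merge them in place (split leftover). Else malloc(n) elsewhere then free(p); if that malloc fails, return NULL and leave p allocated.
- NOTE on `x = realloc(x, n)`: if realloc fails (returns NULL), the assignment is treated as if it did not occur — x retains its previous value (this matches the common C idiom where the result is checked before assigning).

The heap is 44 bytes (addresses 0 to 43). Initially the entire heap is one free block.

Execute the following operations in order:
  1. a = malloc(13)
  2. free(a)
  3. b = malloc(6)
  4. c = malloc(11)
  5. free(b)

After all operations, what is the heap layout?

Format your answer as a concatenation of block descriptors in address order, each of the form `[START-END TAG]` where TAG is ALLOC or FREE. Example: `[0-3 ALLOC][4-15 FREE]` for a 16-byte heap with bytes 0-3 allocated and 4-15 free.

Answer: [0-5 FREE][6-16 ALLOC][17-43 FREE]

Derivation:
Op 1: a = malloc(13) -> a = 0; heap: [0-12 ALLOC][13-43 FREE]
Op 2: free(a) -> (freed a); heap: [0-43 FREE]
Op 3: b = malloc(6) -> b = 0; heap: [0-5 ALLOC][6-43 FREE]
Op 4: c = malloc(11) -> c = 6; heap: [0-5 ALLOC][6-16 ALLOC][17-43 FREE]
Op 5: free(b) -> (freed b); heap: [0-5 FREE][6-16 ALLOC][17-43 FREE]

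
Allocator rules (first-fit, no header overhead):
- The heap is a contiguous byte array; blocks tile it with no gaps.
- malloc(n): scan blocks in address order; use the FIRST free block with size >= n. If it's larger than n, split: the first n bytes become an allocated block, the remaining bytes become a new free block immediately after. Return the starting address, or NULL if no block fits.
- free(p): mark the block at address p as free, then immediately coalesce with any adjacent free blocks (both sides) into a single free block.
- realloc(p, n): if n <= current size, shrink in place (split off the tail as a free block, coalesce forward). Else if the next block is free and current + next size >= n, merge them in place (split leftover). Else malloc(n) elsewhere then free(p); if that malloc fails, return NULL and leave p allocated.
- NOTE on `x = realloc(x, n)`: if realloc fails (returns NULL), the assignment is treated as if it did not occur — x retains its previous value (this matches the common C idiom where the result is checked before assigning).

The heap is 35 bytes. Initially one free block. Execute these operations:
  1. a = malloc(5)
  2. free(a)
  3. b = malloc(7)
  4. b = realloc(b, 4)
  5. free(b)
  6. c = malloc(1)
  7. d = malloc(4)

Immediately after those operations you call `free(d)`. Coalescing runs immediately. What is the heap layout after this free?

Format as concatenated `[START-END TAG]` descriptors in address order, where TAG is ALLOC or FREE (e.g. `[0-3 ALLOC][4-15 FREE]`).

Op 1: a = malloc(5) -> a = 0; heap: [0-4 ALLOC][5-34 FREE]
Op 2: free(a) -> (freed a); heap: [0-34 FREE]
Op 3: b = malloc(7) -> b = 0; heap: [0-6 ALLOC][7-34 FREE]
Op 4: b = realloc(b, 4) -> b = 0; heap: [0-3 ALLOC][4-34 FREE]
Op 5: free(b) -> (freed b); heap: [0-34 FREE]
Op 6: c = malloc(1) -> c = 0; heap: [0-0 ALLOC][1-34 FREE]
Op 7: d = malloc(4) -> d = 1; heap: [0-0 ALLOC][1-4 ALLOC][5-34 FREE]
free(d): d = 1 -> block [1-4 ALLOC]; mark free, coalesce with adjacent free neighbors -> [0-0 ALLOC][1-34 FREE]

Answer: [0-0 ALLOC][1-34 FREE]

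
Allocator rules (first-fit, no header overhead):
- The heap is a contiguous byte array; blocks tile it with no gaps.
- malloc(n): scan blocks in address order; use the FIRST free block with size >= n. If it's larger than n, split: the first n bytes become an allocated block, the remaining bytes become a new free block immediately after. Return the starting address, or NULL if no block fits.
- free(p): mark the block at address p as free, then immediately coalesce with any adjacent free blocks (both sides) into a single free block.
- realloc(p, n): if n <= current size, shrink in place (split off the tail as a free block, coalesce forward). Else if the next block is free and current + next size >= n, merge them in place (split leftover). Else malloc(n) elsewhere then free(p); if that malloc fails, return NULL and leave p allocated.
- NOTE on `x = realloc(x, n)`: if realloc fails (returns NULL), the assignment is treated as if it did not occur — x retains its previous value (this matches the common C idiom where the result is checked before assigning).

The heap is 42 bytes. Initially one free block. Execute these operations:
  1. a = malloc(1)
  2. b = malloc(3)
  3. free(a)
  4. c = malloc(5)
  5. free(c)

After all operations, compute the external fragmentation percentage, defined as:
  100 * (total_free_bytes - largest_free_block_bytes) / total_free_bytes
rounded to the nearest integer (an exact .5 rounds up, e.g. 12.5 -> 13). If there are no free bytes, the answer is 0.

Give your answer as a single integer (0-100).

Answer: 3

Derivation:
Op 1: a = malloc(1) -> a = 0; heap: [0-0 ALLOC][1-41 FREE]
Op 2: b = malloc(3) -> b = 1; heap: [0-0 ALLOC][1-3 ALLOC][4-41 FREE]
Op 3: free(a) -> (freed a); heap: [0-0 FREE][1-3 ALLOC][4-41 FREE]
Op 4: c = malloc(5) -> c = 4; heap: [0-0 FREE][1-3 ALLOC][4-8 ALLOC][9-41 FREE]
Op 5: free(c) -> (freed c); heap: [0-0 FREE][1-3 ALLOC][4-41 FREE]
Free blocks: [1 38] total_free=39 largest=38 -> 100*(39-38)/39 = 100/39 ≈ 2.564 -> rounds to 3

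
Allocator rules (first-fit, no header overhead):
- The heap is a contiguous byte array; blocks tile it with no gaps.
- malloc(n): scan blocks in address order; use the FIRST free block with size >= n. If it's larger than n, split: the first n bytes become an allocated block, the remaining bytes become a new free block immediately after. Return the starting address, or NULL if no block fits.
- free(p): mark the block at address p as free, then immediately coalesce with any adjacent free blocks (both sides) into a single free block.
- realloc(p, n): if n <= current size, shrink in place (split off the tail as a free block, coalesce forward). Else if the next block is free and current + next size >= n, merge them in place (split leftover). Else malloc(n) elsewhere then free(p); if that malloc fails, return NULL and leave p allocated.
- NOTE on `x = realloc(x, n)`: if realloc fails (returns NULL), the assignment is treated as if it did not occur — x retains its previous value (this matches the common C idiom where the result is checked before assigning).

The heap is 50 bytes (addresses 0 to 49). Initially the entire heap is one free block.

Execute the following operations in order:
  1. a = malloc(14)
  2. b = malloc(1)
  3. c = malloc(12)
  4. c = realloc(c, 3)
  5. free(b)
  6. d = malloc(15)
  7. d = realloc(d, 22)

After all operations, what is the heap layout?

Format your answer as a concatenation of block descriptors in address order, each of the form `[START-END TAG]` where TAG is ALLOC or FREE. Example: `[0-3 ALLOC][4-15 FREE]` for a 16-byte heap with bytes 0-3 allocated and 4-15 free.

Op 1: a = malloc(14) -> a = 0; heap: [0-13 ALLOC][14-49 FREE]
Op 2: b = malloc(1) -> b = 14; heap: [0-13 ALLOC][14-14 ALLOC][15-49 FREE]
Op 3: c = malloc(12) -> c = 15; heap: [0-13 ALLOC][14-14 ALLOC][15-26 ALLOC][27-49 FREE]
Op 4: c = realloc(c, 3) -> c = 15; heap: [0-13 ALLOC][14-14 ALLOC][15-17 ALLOC][18-49 FREE]
Op 5: free(b) -> (freed b); heap: [0-13 ALLOC][14-14 FREE][15-17 ALLOC][18-49 FREE]
Op 6: d = malloc(15) -> d = 18; heap: [0-13 ALLOC][14-14 FREE][15-17 ALLOC][18-32 ALLOC][33-49 FREE]
Op 7: d = realloc(d, 22) -> d = 18; heap: [0-13 ALLOC][14-14 FREE][15-17 ALLOC][18-39 ALLOC][40-49 FREE]

Answer: [0-13 ALLOC][14-14 FREE][15-17 ALLOC][18-39 ALLOC][40-49 FREE]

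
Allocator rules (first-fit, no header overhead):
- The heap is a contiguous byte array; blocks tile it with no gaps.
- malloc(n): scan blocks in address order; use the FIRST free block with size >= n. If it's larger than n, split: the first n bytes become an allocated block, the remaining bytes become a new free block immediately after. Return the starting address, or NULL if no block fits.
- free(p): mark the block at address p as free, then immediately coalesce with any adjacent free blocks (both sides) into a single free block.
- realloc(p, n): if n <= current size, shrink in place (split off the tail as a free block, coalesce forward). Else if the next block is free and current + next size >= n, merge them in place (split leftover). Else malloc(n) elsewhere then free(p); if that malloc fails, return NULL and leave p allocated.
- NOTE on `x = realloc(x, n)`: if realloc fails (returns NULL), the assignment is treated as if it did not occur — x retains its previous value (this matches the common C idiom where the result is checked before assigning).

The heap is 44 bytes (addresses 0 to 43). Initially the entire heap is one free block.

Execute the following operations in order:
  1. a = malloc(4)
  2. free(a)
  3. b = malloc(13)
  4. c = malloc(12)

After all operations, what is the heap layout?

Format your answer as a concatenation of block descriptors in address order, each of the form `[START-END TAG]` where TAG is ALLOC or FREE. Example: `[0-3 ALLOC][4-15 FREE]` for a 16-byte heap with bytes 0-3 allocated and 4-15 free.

Answer: [0-12 ALLOC][13-24 ALLOC][25-43 FREE]

Derivation:
Op 1: a = malloc(4) -> a = 0; heap: [0-3 ALLOC][4-43 FREE]
Op 2: free(a) -> (freed a); heap: [0-43 FREE]
Op 3: b = malloc(13) -> b = 0; heap: [0-12 ALLOC][13-43 FREE]
Op 4: c = malloc(12) -> c = 13; heap: [0-12 ALLOC][13-24 ALLOC][25-43 FREE]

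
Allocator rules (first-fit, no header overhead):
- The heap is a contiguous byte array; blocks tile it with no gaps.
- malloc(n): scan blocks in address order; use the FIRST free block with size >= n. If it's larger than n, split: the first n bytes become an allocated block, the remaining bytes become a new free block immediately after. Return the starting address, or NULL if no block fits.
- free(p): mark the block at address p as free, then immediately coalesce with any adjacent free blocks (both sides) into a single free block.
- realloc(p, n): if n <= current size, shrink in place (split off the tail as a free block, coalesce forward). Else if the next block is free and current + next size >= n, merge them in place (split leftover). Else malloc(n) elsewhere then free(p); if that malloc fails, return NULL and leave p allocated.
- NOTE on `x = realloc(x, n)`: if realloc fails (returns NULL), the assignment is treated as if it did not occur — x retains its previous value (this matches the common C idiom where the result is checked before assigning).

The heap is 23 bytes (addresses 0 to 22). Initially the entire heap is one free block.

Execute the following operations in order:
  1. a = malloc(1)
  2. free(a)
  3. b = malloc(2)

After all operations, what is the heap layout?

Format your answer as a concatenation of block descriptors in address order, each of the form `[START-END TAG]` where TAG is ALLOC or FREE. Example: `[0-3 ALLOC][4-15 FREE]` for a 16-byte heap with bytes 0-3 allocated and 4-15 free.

Answer: [0-1 ALLOC][2-22 FREE]

Derivation:
Op 1: a = malloc(1) -> a = 0; heap: [0-0 ALLOC][1-22 FREE]
Op 2: free(a) -> (freed a); heap: [0-22 FREE]
Op 3: b = malloc(2) -> b = 0; heap: [0-1 ALLOC][2-22 FREE]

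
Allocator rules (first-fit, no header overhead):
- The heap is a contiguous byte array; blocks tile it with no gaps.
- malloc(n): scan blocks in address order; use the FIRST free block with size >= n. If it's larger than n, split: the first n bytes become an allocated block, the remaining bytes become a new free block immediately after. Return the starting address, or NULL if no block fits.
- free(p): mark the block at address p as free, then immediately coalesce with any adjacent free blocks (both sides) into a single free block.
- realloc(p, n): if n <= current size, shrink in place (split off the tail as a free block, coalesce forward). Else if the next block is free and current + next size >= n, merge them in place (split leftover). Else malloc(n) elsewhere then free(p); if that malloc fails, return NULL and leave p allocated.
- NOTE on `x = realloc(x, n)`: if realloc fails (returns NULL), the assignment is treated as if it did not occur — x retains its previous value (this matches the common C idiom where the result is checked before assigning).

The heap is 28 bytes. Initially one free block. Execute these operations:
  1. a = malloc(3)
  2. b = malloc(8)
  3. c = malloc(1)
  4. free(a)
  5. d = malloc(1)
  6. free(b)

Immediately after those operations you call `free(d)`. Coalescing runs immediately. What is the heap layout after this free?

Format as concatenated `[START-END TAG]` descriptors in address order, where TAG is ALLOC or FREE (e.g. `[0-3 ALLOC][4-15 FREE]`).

Answer: [0-10 FREE][11-11 ALLOC][12-27 FREE]

Derivation:
Op 1: a = malloc(3) -> a = 0; heap: [0-2 ALLOC][3-27 FREE]
Op 2: b = malloc(8) -> b = 3; heap: [0-2 ALLOC][3-10 ALLOC][11-27 FREE]
Op 3: c = malloc(1) -> c = 11; heap: [0-2 ALLOC][3-10 ALLOC][11-11 ALLOC][12-27 FREE]
Op 4: free(a) -> (freed a); heap: [0-2 FREE][3-10 ALLOC][11-11 ALLOC][12-27 FREE]
Op 5: d = malloc(1) -> d = 0; heap: [0-0 ALLOC][1-2 FREE][3-10 ALLOC][11-11 ALLOC][12-27 FREE]
Op 6: free(b) -> (freed b); heap: [0-0 ALLOC][1-10 FREE][11-11 ALLOC][12-27 FREE]
free(d): d = 0 -> block [0-0 ALLOC]; mark free, coalesce with adjacent free neighbors -> [0-10 FREE][11-11 ALLOC][12-27 FREE]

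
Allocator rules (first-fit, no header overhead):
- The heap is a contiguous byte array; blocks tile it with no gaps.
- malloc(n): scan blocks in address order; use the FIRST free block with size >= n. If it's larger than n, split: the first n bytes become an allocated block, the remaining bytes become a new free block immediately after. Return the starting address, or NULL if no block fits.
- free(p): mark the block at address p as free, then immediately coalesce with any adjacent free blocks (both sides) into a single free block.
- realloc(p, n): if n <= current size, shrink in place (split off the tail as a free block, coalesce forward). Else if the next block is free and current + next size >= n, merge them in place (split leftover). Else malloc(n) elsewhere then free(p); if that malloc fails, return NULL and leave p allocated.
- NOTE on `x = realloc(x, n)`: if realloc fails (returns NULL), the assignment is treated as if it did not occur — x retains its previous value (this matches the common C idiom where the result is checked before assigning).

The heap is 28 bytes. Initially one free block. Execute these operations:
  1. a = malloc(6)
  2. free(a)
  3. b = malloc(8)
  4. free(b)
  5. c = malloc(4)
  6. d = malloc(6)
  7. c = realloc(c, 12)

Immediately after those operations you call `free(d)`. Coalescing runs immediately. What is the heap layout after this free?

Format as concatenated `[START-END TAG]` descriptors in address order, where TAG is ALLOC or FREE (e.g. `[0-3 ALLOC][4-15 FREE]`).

Op 1: a = malloc(6) -> a = 0; heap: [0-5 ALLOC][6-27 FREE]
Op 2: free(a) -> (freed a); heap: [0-27 FREE]
Op 3: b = malloc(8) -> b = 0; heap: [0-7 ALLOC][8-27 FREE]
Op 4: free(b) -> (freed b); heap: [0-27 FREE]
Op 5: c = malloc(4) -> c = 0; heap: [0-3 ALLOC][4-27 FREE]
Op 6: d = malloc(6) -> d = 4; heap: [0-3 ALLOC][4-9 ALLOC][10-27 FREE]
Op 7: c = realloc(c, 12) -> c = 10; heap: [0-3 FREE][4-9 ALLOC][10-21 ALLOC][22-27 FREE]
free(d): d = 4 -> block [4-9 ALLOC]; mark free, coalesce with adjacent free neighbors -> [0-9 FREE][10-21 ALLOC][22-27 FREE]

Answer: [0-9 FREE][10-21 ALLOC][22-27 FREE]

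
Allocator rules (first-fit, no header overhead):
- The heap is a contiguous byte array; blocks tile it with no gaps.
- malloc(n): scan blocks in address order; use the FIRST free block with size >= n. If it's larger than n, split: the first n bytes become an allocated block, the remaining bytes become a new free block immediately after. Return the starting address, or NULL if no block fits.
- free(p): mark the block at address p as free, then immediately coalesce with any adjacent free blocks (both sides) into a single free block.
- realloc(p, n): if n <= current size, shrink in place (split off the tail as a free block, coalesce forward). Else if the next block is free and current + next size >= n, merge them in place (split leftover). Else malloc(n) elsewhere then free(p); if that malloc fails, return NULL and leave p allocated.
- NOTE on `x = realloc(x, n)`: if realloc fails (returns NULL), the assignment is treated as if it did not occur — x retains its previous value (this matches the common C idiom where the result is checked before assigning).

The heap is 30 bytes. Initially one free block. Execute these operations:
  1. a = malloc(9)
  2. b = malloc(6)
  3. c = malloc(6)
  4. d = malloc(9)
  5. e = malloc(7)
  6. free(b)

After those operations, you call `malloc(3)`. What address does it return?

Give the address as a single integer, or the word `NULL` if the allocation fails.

Answer: 9

Derivation:
Op 1: a = malloc(9) -> a = 0; heap: [0-8 ALLOC][9-29 FREE]
Op 2: b = malloc(6) -> b = 9; heap: [0-8 ALLOC][9-14 ALLOC][15-29 FREE]
Op 3: c = malloc(6) -> c = 15; heap: [0-8 ALLOC][9-14 ALLOC][15-20 ALLOC][21-29 FREE]
Op 4: d = malloc(9) -> d = 21; heap: [0-8 ALLOC][9-14 ALLOC][15-20 ALLOC][21-29 ALLOC]
Op 5: e = malloc(7) -> e = NULL; heap: [0-8 ALLOC][9-14 ALLOC][15-20 ALLOC][21-29 ALLOC]
Op 6: free(b) -> (freed b); heap: [0-8 ALLOC][9-14 FREE][15-20 ALLOC][21-29 ALLOC]
malloc(3): first-fit scan over [0-8 ALLOC][9-14 FREE][15-20 ALLOC][21-29 ALLOC] -> 9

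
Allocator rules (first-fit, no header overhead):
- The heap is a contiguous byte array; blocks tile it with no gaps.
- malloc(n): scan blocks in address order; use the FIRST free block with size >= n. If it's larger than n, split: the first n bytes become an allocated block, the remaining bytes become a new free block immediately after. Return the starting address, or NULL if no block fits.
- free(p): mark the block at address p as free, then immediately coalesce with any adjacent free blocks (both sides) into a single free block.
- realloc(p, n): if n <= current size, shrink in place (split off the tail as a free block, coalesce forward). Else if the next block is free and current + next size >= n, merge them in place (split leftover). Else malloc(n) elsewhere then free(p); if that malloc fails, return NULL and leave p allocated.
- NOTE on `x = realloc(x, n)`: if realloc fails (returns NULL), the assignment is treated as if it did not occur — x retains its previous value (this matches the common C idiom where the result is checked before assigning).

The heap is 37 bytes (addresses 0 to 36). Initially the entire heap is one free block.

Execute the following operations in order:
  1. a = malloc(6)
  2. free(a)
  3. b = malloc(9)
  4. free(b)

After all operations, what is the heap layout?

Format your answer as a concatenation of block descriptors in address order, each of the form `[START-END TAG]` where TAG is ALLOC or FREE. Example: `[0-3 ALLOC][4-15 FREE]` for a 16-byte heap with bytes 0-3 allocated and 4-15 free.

Op 1: a = malloc(6) -> a = 0; heap: [0-5 ALLOC][6-36 FREE]
Op 2: free(a) -> (freed a); heap: [0-36 FREE]
Op 3: b = malloc(9) -> b = 0; heap: [0-8 ALLOC][9-36 FREE]
Op 4: free(b) -> (freed b); heap: [0-36 FREE]

Answer: [0-36 FREE]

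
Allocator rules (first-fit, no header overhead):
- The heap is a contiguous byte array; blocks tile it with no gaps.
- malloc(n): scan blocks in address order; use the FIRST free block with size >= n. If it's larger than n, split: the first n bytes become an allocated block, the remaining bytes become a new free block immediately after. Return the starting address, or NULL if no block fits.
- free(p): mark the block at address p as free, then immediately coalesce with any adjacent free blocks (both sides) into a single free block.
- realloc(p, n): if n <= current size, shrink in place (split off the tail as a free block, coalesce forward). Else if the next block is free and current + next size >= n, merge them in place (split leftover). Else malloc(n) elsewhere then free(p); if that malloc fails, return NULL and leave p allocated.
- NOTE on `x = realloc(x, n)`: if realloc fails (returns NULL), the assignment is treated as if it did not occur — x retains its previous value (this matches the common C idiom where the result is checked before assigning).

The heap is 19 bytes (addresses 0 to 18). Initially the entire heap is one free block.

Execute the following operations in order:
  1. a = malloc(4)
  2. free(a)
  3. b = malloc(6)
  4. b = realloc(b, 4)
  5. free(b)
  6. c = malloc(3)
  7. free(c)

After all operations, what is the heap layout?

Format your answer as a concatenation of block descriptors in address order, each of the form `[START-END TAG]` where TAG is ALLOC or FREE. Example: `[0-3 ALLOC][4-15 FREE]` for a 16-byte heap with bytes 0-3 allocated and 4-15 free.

Op 1: a = malloc(4) -> a = 0; heap: [0-3 ALLOC][4-18 FREE]
Op 2: free(a) -> (freed a); heap: [0-18 FREE]
Op 3: b = malloc(6) -> b = 0; heap: [0-5 ALLOC][6-18 FREE]
Op 4: b = realloc(b, 4) -> b = 0; heap: [0-3 ALLOC][4-18 FREE]
Op 5: free(b) -> (freed b); heap: [0-18 FREE]
Op 6: c = malloc(3) -> c = 0; heap: [0-2 ALLOC][3-18 FREE]
Op 7: free(c) -> (freed c); heap: [0-18 FREE]

Answer: [0-18 FREE]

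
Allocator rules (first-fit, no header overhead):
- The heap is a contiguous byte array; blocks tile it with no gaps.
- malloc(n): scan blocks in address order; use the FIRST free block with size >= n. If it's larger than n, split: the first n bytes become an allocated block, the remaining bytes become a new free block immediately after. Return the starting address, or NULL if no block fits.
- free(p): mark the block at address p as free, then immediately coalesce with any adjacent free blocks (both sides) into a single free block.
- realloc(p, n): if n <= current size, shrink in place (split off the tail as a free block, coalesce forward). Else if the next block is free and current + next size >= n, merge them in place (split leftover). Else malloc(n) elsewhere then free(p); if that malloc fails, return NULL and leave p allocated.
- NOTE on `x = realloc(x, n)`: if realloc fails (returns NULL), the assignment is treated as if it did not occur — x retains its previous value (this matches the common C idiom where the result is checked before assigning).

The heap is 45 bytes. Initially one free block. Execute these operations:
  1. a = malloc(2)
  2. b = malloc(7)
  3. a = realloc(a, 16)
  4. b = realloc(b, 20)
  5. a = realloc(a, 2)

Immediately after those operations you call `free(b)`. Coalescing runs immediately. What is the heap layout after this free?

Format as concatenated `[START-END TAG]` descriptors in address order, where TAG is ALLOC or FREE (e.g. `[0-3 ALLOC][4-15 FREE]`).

Op 1: a = malloc(2) -> a = 0; heap: [0-1 ALLOC][2-44 FREE]
Op 2: b = malloc(7) -> b = 2; heap: [0-1 ALLOC][2-8 ALLOC][9-44 FREE]
Op 3: a = realloc(a, 16) -> a = 9; heap: [0-1 FREE][2-8 ALLOC][9-24 ALLOC][25-44 FREE]
Op 4: b = realloc(b, 20) -> b = 25; heap: [0-8 FREE][9-24 ALLOC][25-44 ALLOC]
Op 5: a = realloc(a, 2) -> a = 9; heap: [0-8 FREE][9-10 ALLOC][11-24 FREE][25-44 ALLOC]
free(b): b = 25 -> block [25-44 ALLOC]; mark free, coalesce with adjacent free neighbors -> [0-8 FREE][9-10 ALLOC][11-44 FREE]

Answer: [0-8 FREE][9-10 ALLOC][11-44 FREE]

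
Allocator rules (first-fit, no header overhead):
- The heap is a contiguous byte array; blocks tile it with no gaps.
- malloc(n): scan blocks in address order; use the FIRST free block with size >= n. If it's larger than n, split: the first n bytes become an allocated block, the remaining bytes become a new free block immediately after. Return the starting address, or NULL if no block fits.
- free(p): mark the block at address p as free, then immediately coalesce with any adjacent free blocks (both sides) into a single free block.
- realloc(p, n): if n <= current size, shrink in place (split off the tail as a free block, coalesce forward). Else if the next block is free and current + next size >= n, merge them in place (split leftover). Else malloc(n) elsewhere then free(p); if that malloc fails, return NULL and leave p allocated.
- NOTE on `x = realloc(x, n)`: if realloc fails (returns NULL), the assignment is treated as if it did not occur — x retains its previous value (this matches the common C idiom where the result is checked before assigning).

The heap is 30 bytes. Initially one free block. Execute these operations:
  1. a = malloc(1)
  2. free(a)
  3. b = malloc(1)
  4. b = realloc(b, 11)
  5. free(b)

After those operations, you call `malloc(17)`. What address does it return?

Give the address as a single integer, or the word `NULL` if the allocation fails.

Answer: 0

Derivation:
Op 1: a = malloc(1) -> a = 0; heap: [0-0 ALLOC][1-29 FREE]
Op 2: free(a) -> (freed a); heap: [0-29 FREE]
Op 3: b = malloc(1) -> b = 0; heap: [0-0 ALLOC][1-29 FREE]
Op 4: b = realloc(b, 11) -> b = 0; heap: [0-10 ALLOC][11-29 FREE]
Op 5: free(b) -> (freed b); heap: [0-29 FREE]
malloc(17): first-fit scan over [0-29 FREE] -> 0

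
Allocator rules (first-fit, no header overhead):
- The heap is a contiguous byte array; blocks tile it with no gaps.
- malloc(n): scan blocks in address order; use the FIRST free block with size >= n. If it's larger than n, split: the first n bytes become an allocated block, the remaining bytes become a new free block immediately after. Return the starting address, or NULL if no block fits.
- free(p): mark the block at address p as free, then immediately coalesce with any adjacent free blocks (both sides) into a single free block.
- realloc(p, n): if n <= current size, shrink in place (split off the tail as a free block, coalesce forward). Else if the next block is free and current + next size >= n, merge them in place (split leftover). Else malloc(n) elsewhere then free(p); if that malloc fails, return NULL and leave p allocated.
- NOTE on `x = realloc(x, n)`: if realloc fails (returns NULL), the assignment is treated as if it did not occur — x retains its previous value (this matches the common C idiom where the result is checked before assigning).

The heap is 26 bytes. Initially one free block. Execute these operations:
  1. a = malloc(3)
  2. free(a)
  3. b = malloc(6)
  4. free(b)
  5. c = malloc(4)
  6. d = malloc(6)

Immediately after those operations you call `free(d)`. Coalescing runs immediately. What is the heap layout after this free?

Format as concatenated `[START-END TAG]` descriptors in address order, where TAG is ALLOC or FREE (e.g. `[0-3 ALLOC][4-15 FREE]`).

Op 1: a = malloc(3) -> a = 0; heap: [0-2 ALLOC][3-25 FREE]
Op 2: free(a) -> (freed a); heap: [0-25 FREE]
Op 3: b = malloc(6) -> b = 0; heap: [0-5 ALLOC][6-25 FREE]
Op 4: free(b) -> (freed b); heap: [0-25 FREE]
Op 5: c = malloc(4) -> c = 0; heap: [0-3 ALLOC][4-25 FREE]
Op 6: d = malloc(6) -> d = 4; heap: [0-3 ALLOC][4-9 ALLOC][10-25 FREE]
free(d): d = 4 -> block [4-9 ALLOC]; mark free, coalesce with adjacent free neighbors -> [0-3 ALLOC][4-25 FREE]

Answer: [0-3 ALLOC][4-25 FREE]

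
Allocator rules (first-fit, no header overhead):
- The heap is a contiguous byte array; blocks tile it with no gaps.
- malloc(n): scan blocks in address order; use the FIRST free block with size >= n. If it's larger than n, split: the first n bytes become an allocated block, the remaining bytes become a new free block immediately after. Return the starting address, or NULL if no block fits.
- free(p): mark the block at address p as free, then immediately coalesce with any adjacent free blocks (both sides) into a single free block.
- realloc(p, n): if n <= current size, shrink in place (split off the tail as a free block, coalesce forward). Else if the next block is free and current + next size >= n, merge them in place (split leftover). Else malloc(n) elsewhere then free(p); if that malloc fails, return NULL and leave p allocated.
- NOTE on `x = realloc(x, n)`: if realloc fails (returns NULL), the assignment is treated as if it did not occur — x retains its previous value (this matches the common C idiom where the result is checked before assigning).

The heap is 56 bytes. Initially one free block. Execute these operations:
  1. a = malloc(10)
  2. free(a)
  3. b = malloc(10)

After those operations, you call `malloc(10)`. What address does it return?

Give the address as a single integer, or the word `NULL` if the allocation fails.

Answer: 10

Derivation:
Op 1: a = malloc(10) -> a = 0; heap: [0-9 ALLOC][10-55 FREE]
Op 2: free(a) -> (freed a); heap: [0-55 FREE]
Op 3: b = malloc(10) -> b = 0; heap: [0-9 ALLOC][10-55 FREE]
malloc(10): first-fit scan over [0-9 ALLOC][10-55 FREE] -> 10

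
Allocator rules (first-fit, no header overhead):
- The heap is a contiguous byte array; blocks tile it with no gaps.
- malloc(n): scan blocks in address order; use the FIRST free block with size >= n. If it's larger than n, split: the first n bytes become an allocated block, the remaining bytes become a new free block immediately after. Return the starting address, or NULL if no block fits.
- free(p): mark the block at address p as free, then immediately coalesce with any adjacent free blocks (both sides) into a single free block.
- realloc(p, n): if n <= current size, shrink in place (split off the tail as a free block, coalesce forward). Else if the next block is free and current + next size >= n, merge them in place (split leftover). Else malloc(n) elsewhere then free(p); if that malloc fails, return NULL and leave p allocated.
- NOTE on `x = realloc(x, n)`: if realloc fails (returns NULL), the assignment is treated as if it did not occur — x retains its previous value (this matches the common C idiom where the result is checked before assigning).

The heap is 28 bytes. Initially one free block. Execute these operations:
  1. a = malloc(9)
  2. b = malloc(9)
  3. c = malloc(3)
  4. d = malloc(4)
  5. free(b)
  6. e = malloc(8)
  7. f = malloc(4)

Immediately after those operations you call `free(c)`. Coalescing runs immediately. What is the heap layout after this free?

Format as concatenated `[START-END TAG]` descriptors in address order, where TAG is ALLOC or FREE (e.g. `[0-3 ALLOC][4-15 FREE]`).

Answer: [0-8 ALLOC][9-16 ALLOC][17-20 FREE][21-24 ALLOC][25-27 FREE]

Derivation:
Op 1: a = malloc(9) -> a = 0; heap: [0-8 ALLOC][9-27 FREE]
Op 2: b = malloc(9) -> b = 9; heap: [0-8 ALLOC][9-17 ALLOC][18-27 FREE]
Op 3: c = malloc(3) -> c = 18; heap: [0-8 ALLOC][9-17 ALLOC][18-20 ALLOC][21-27 FREE]
Op 4: d = malloc(4) -> d = 21; heap: [0-8 ALLOC][9-17 ALLOC][18-20 ALLOC][21-24 ALLOC][25-27 FREE]
Op 5: free(b) -> (freed b); heap: [0-8 ALLOC][9-17 FREE][18-20 ALLOC][21-24 ALLOC][25-27 FREE]
Op 6: e = malloc(8) -> e = 9; heap: [0-8 ALLOC][9-16 ALLOC][17-17 FREE][18-20 ALLOC][21-24 ALLOC][25-27 FREE]
Op 7: f = malloc(4) -> f = NULL; heap: [0-8 ALLOC][9-16 ALLOC][17-17 FREE][18-20 ALLOC][21-24 ALLOC][25-27 FREE]
free(c): c = 18 -> block [18-20 ALLOC]; mark free, coalesce with adjacent free neighbors -> [0-8 ALLOC][9-16 ALLOC][17-20 FREE][21-24 ALLOC][25-27 FREE]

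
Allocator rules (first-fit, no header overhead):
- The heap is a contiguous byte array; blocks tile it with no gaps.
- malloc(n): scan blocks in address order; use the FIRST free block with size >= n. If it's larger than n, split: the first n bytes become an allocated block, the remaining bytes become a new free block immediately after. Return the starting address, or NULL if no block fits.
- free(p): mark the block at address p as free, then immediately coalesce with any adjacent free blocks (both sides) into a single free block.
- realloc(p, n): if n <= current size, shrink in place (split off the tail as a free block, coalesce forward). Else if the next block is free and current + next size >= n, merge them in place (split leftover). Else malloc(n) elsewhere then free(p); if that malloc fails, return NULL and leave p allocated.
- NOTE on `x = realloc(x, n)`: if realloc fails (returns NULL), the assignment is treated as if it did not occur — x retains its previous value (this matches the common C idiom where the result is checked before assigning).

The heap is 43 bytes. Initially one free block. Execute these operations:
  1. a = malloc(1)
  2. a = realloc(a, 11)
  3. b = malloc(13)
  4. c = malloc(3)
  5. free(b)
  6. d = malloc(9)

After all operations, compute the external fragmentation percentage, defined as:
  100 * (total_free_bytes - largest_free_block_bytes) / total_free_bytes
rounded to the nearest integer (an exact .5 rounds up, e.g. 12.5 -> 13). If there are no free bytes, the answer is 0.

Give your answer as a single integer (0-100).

Op 1: a = malloc(1) -> a = 0; heap: [0-0 ALLOC][1-42 FREE]
Op 2: a = realloc(a, 11) -> a = 0; heap: [0-10 ALLOC][11-42 FREE]
Op 3: b = malloc(13) -> b = 11; heap: [0-10 ALLOC][11-23 ALLOC][24-42 FREE]
Op 4: c = malloc(3) -> c = 24; heap: [0-10 ALLOC][11-23 ALLOC][24-26 ALLOC][27-42 FREE]
Op 5: free(b) -> (freed b); heap: [0-10 ALLOC][11-23 FREE][24-26 ALLOC][27-42 FREE]
Op 6: d = malloc(9) -> d = 11; heap: [0-10 ALLOC][11-19 ALLOC][20-23 FREE][24-26 ALLOC][27-42 FREE]
Free blocks: [4 16] total_free=20 largest=16 -> 100*(20-16)/20 = 400/20 = 20

Answer: 20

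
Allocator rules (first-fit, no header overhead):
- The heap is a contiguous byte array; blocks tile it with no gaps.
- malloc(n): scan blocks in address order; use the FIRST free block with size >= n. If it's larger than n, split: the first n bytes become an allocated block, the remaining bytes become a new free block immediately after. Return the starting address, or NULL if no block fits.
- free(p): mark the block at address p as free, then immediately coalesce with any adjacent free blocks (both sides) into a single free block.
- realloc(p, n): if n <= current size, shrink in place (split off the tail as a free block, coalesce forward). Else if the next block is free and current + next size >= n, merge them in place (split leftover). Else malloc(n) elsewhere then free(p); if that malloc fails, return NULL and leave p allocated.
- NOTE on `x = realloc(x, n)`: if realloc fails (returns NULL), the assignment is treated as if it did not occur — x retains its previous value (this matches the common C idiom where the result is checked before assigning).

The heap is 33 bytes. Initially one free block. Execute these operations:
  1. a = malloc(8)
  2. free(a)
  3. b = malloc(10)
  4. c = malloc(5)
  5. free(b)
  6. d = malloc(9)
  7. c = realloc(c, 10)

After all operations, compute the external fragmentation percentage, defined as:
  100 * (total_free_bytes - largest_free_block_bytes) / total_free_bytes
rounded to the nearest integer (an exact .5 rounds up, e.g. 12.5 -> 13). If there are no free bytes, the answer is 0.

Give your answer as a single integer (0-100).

Answer: 7

Derivation:
Op 1: a = malloc(8) -> a = 0; heap: [0-7 ALLOC][8-32 FREE]
Op 2: free(a) -> (freed a); heap: [0-32 FREE]
Op 3: b = malloc(10) -> b = 0; heap: [0-9 ALLOC][10-32 FREE]
Op 4: c = malloc(5) -> c = 10; heap: [0-9 ALLOC][10-14 ALLOC][15-32 FREE]
Op 5: free(b) -> (freed b); heap: [0-9 FREE][10-14 ALLOC][15-32 FREE]
Op 6: d = malloc(9) -> d = 0; heap: [0-8 ALLOC][9-9 FREE][10-14 ALLOC][15-32 FREE]
Op 7: c = realloc(c, 10) -> c = 10; heap: [0-8 ALLOC][9-9 FREE][10-19 ALLOC][20-32 FREE]
Free blocks: [1 13] total_free=14 largest=13 -> 100*(14-13)/14 = 100/14 ≈ 7.143 -> rounds to 7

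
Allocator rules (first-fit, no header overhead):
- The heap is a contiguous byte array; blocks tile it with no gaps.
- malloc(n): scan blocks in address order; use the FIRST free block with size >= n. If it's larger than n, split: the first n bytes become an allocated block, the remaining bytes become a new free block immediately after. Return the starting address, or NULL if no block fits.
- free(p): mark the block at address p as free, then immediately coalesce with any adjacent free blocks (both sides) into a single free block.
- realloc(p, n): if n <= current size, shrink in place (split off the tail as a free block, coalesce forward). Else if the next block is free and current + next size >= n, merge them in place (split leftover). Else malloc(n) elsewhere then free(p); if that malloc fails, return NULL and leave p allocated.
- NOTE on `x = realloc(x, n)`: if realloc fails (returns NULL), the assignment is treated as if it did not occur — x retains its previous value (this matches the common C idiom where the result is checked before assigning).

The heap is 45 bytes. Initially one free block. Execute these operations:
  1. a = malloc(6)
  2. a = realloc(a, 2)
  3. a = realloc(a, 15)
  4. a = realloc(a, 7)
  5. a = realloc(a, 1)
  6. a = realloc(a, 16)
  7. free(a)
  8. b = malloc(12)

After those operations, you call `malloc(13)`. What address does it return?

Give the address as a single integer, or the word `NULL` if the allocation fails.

Op 1: a = malloc(6) -> a = 0; heap: [0-5 ALLOC][6-44 FREE]
Op 2: a = realloc(a, 2) -> a = 0; heap: [0-1 ALLOC][2-44 FREE]
Op 3: a = realloc(a, 15) -> a = 0; heap: [0-14 ALLOC][15-44 FREE]
Op 4: a = realloc(a, 7) -> a = 0; heap: [0-6 ALLOC][7-44 FREE]
Op 5: a = realloc(a, 1) -> a = 0; heap: [0-0 ALLOC][1-44 FREE]
Op 6: a = realloc(a, 16) -> a = 0; heap: [0-15 ALLOC][16-44 FREE]
Op 7: free(a) -> (freed a); heap: [0-44 FREE]
Op 8: b = malloc(12) -> b = 0; heap: [0-11 ALLOC][12-44 FREE]
malloc(13): first-fit scan over [0-11 ALLOC][12-44 FREE] -> 12

Answer: 12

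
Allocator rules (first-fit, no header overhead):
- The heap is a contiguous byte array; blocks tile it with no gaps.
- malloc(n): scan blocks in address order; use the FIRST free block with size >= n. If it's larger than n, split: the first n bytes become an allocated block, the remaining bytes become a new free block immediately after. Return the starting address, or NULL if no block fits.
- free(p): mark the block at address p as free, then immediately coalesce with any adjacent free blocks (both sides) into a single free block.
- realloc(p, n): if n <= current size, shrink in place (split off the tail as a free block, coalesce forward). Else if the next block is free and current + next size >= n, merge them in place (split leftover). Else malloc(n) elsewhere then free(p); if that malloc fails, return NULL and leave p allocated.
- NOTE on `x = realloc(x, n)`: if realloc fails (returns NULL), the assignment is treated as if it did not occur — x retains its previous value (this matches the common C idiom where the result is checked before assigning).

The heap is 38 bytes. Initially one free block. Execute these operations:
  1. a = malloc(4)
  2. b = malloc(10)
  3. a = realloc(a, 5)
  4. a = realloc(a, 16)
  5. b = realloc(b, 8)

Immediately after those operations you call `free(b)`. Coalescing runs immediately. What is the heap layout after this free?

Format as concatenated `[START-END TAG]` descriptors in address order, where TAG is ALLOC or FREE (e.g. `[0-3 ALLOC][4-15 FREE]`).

Answer: [0-13 FREE][14-29 ALLOC][30-37 FREE]

Derivation:
Op 1: a = malloc(4) -> a = 0; heap: [0-3 ALLOC][4-37 FREE]
Op 2: b = malloc(10) -> b = 4; heap: [0-3 ALLOC][4-13 ALLOC][14-37 FREE]
Op 3: a = realloc(a, 5) -> a = 14; heap: [0-3 FREE][4-13 ALLOC][14-18 ALLOC][19-37 FREE]
Op 4: a = realloc(a, 16) -> a = 14; heap: [0-3 FREE][4-13 ALLOC][14-29 ALLOC][30-37 FREE]
Op 5: b = realloc(b, 8) -> b = 4; heap: [0-3 FREE][4-11 ALLOC][12-13 FREE][14-29 ALLOC][30-37 FREE]
free(b): b = 4 -> block [4-11 ALLOC]; mark free, coalesce with adjacent free neighbors -> [0-13 FREE][14-29 ALLOC][30-37 FREE]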